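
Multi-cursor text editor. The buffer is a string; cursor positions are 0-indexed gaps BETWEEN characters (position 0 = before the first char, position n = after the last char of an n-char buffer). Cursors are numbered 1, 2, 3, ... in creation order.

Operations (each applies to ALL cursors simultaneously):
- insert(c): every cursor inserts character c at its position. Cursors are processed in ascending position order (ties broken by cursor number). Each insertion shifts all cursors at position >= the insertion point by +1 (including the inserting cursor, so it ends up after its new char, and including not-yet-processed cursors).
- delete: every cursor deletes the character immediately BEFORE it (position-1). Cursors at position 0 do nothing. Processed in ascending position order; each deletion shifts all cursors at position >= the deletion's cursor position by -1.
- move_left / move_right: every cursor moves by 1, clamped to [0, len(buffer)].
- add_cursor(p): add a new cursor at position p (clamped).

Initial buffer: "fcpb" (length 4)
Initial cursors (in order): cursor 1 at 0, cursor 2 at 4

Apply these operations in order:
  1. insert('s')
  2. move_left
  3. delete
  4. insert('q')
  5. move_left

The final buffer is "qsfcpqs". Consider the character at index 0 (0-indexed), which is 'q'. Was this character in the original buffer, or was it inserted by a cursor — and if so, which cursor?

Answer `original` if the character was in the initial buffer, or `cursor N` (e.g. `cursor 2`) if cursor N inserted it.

Answer: cursor 1

Derivation:
After op 1 (insert('s')): buffer="sfcpbs" (len 6), cursors c1@1 c2@6, authorship 1....2
After op 2 (move_left): buffer="sfcpbs" (len 6), cursors c1@0 c2@5, authorship 1....2
After op 3 (delete): buffer="sfcps" (len 5), cursors c1@0 c2@4, authorship 1...2
After op 4 (insert('q')): buffer="qsfcpqs" (len 7), cursors c1@1 c2@6, authorship 11...22
After op 5 (move_left): buffer="qsfcpqs" (len 7), cursors c1@0 c2@5, authorship 11...22
Authorship (.=original, N=cursor N): 1 1 . . . 2 2
Index 0: author = 1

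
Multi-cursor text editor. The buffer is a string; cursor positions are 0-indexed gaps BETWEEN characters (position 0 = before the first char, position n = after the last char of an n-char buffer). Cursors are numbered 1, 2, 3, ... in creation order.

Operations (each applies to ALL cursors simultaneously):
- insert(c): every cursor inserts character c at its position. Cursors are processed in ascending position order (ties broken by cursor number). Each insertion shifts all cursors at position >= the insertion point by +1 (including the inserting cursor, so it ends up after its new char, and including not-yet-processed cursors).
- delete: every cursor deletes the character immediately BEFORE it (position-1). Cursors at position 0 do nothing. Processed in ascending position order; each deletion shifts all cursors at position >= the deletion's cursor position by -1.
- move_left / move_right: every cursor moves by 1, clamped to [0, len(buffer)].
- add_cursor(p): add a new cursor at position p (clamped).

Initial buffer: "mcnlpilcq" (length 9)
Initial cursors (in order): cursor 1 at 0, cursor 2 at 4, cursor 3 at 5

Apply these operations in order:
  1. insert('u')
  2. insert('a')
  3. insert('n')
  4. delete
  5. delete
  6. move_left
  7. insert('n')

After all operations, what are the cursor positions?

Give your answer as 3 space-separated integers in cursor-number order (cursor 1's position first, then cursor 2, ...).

Answer: 1 7 10

Derivation:
After op 1 (insert('u')): buffer="umcnlupuilcq" (len 12), cursors c1@1 c2@6 c3@8, authorship 1....2.3....
After op 2 (insert('a')): buffer="uamcnluapuailcq" (len 15), cursors c1@2 c2@8 c3@11, authorship 11....22.33....
After op 3 (insert('n')): buffer="uanmcnluanpuanilcq" (len 18), cursors c1@3 c2@10 c3@14, authorship 111....222.333....
After op 4 (delete): buffer="uamcnluapuailcq" (len 15), cursors c1@2 c2@8 c3@11, authorship 11....22.33....
After op 5 (delete): buffer="umcnlupuilcq" (len 12), cursors c1@1 c2@6 c3@8, authorship 1....2.3....
After op 6 (move_left): buffer="umcnlupuilcq" (len 12), cursors c1@0 c2@5 c3@7, authorship 1....2.3....
After op 7 (insert('n')): buffer="numcnlnupnuilcq" (len 15), cursors c1@1 c2@7 c3@10, authorship 11....22.33....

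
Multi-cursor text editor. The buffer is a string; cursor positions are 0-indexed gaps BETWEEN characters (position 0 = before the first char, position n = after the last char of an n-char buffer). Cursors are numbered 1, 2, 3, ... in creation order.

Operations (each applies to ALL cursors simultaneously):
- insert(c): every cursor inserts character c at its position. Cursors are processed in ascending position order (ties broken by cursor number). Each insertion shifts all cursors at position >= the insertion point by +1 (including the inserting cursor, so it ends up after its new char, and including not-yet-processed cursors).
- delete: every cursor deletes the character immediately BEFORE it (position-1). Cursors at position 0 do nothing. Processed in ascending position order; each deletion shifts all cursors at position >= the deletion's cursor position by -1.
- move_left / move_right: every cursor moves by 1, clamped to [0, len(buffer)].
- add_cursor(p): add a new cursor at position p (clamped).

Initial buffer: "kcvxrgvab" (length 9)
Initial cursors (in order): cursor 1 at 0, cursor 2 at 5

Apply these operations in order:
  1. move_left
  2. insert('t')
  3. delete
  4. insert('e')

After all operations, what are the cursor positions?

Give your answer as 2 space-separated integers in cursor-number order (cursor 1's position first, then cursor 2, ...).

Answer: 1 6

Derivation:
After op 1 (move_left): buffer="kcvxrgvab" (len 9), cursors c1@0 c2@4, authorship .........
After op 2 (insert('t')): buffer="tkcvxtrgvab" (len 11), cursors c1@1 c2@6, authorship 1....2.....
After op 3 (delete): buffer="kcvxrgvab" (len 9), cursors c1@0 c2@4, authorship .........
After op 4 (insert('e')): buffer="ekcvxergvab" (len 11), cursors c1@1 c2@6, authorship 1....2.....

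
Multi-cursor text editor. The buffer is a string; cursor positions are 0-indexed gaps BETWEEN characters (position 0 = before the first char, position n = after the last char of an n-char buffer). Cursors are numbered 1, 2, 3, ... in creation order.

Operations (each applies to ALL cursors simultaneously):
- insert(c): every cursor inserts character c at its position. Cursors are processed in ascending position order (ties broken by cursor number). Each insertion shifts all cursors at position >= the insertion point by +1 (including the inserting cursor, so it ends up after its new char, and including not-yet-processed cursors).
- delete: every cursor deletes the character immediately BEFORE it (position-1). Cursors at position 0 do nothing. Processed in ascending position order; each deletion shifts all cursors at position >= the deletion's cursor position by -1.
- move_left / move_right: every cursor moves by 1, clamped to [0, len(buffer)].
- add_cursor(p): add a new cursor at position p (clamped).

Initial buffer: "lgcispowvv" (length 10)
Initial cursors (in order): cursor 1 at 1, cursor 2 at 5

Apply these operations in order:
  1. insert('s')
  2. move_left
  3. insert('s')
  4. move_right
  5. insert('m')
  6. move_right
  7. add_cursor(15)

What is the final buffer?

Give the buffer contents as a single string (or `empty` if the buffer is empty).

Answer: lssmgcisssmpowvv

Derivation:
After op 1 (insert('s')): buffer="lsgcisspowvv" (len 12), cursors c1@2 c2@7, authorship .1....2.....
After op 2 (move_left): buffer="lsgcisspowvv" (len 12), cursors c1@1 c2@6, authorship .1....2.....
After op 3 (insert('s')): buffer="lssgcissspowvv" (len 14), cursors c1@2 c2@8, authorship .11....22.....
After op 4 (move_right): buffer="lssgcissspowvv" (len 14), cursors c1@3 c2@9, authorship .11....22.....
After op 5 (insert('m')): buffer="lssmgcisssmpowvv" (len 16), cursors c1@4 c2@11, authorship .111....222.....
After op 6 (move_right): buffer="lssmgcisssmpowvv" (len 16), cursors c1@5 c2@12, authorship .111....222.....
After op 7 (add_cursor(15)): buffer="lssmgcisssmpowvv" (len 16), cursors c1@5 c2@12 c3@15, authorship .111....222.....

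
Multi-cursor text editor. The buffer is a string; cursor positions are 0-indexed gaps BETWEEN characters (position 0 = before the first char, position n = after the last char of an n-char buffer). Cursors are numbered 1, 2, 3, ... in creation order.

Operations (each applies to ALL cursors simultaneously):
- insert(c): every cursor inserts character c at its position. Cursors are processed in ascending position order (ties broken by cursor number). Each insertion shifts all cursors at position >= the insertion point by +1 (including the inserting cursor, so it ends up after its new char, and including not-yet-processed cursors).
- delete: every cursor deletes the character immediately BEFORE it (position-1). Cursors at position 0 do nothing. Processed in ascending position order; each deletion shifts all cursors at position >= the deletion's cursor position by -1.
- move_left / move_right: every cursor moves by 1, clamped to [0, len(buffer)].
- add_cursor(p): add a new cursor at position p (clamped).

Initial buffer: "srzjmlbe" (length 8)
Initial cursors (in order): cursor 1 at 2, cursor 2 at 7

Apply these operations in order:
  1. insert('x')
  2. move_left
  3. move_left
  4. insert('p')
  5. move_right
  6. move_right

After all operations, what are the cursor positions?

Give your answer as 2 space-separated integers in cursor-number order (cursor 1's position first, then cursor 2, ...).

After op 1 (insert('x')): buffer="srxzjmlbxe" (len 10), cursors c1@3 c2@9, authorship ..1.....2.
After op 2 (move_left): buffer="srxzjmlbxe" (len 10), cursors c1@2 c2@8, authorship ..1.....2.
After op 3 (move_left): buffer="srxzjmlbxe" (len 10), cursors c1@1 c2@7, authorship ..1.....2.
After op 4 (insert('p')): buffer="sprxzjmlpbxe" (len 12), cursors c1@2 c2@9, authorship .1.1....2.2.
After op 5 (move_right): buffer="sprxzjmlpbxe" (len 12), cursors c1@3 c2@10, authorship .1.1....2.2.
After op 6 (move_right): buffer="sprxzjmlpbxe" (len 12), cursors c1@4 c2@11, authorship .1.1....2.2.

Answer: 4 11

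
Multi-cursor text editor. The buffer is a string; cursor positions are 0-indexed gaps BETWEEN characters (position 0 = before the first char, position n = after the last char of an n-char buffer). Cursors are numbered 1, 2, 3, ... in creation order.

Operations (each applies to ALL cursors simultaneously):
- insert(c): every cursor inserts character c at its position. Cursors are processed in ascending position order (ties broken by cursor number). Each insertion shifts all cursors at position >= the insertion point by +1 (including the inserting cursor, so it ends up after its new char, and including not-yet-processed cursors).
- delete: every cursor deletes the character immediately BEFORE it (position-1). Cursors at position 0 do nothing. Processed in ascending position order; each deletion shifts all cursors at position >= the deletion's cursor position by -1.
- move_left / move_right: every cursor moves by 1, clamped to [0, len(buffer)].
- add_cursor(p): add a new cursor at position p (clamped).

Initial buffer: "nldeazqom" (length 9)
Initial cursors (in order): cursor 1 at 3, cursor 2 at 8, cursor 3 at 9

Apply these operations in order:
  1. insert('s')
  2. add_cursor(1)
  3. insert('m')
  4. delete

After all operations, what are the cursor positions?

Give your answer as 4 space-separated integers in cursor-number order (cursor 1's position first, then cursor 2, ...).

After op 1 (insert('s')): buffer="nldseazqosms" (len 12), cursors c1@4 c2@10 c3@12, authorship ...1.....2.3
After op 2 (add_cursor(1)): buffer="nldseazqosms" (len 12), cursors c4@1 c1@4 c2@10 c3@12, authorship ...1.....2.3
After op 3 (insert('m')): buffer="nmldsmeazqosmmsm" (len 16), cursors c4@2 c1@6 c2@13 c3@16, authorship .4..11.....22.33
After op 4 (delete): buffer="nldseazqosms" (len 12), cursors c4@1 c1@4 c2@10 c3@12, authorship ...1.....2.3

Answer: 4 10 12 1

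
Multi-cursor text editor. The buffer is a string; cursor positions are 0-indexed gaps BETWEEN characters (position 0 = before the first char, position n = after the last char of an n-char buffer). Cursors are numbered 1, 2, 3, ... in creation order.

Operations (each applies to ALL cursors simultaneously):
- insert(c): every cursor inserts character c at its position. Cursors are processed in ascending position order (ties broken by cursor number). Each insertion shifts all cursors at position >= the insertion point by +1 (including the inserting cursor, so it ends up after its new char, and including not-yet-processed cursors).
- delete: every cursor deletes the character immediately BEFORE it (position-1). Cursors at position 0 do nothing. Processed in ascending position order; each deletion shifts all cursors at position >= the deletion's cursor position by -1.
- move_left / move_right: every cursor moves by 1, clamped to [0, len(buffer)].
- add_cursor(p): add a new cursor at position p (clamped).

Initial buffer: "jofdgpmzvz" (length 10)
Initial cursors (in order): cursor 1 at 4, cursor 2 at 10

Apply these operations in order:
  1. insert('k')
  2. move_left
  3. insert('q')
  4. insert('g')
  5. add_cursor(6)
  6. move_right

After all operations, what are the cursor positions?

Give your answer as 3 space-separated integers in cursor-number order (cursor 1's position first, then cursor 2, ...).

After op 1 (insert('k')): buffer="jofdkgpmzvzk" (len 12), cursors c1@5 c2@12, authorship ....1......2
After op 2 (move_left): buffer="jofdkgpmzvzk" (len 12), cursors c1@4 c2@11, authorship ....1......2
After op 3 (insert('q')): buffer="jofdqkgpmzvzqk" (len 14), cursors c1@5 c2@13, authorship ....11......22
After op 4 (insert('g')): buffer="jofdqgkgpmzvzqgk" (len 16), cursors c1@6 c2@15, authorship ....111......222
After op 5 (add_cursor(6)): buffer="jofdqgkgpmzvzqgk" (len 16), cursors c1@6 c3@6 c2@15, authorship ....111......222
After op 6 (move_right): buffer="jofdqgkgpmzvzqgk" (len 16), cursors c1@7 c3@7 c2@16, authorship ....111......222

Answer: 7 16 7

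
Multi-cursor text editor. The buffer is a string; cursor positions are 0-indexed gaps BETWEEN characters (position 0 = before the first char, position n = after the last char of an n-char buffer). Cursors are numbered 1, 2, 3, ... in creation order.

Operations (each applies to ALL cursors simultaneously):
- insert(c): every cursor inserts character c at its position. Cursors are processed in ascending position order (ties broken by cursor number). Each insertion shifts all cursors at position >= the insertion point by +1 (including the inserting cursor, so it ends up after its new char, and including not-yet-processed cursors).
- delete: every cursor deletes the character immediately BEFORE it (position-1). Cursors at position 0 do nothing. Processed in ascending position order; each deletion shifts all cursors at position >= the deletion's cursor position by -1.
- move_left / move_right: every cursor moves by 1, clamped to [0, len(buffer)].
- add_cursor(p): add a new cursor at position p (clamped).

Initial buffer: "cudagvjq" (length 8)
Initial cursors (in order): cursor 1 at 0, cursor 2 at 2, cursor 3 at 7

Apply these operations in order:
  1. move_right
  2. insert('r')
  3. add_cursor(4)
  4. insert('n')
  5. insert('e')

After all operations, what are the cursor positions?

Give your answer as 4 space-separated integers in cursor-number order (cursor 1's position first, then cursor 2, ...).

After op 1 (move_right): buffer="cudagvjq" (len 8), cursors c1@1 c2@3 c3@8, authorship ........
After op 2 (insert('r')): buffer="crudragvjqr" (len 11), cursors c1@2 c2@5 c3@11, authorship .1..2.....3
After op 3 (add_cursor(4)): buffer="crudragvjqr" (len 11), cursors c1@2 c4@4 c2@5 c3@11, authorship .1..2.....3
After op 4 (insert('n')): buffer="crnudnrnagvjqrn" (len 15), cursors c1@3 c4@6 c2@8 c3@15, authorship .11..422.....33
After op 5 (insert('e')): buffer="crneudnerneagvjqrne" (len 19), cursors c1@4 c4@8 c2@11 c3@19, authorship .111..44222.....333

Answer: 4 11 19 8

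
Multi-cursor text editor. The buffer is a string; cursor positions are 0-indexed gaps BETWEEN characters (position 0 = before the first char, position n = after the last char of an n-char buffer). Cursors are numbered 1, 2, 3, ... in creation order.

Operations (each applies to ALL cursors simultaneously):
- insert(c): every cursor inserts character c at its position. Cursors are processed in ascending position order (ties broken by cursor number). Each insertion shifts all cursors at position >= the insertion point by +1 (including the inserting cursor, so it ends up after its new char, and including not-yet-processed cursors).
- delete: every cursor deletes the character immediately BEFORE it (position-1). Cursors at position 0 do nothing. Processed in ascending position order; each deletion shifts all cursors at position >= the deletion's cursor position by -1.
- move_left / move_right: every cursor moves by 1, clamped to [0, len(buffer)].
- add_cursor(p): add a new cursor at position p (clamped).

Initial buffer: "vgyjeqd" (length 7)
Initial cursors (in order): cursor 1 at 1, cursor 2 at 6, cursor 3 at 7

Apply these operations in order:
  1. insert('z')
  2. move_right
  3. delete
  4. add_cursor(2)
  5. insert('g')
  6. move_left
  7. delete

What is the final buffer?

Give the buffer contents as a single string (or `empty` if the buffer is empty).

Answer: vgyjeqg

Derivation:
After op 1 (insert('z')): buffer="vzgyjeqzdz" (len 10), cursors c1@2 c2@8 c3@10, authorship .1.....2.3
After op 2 (move_right): buffer="vzgyjeqzdz" (len 10), cursors c1@3 c2@9 c3@10, authorship .1.....2.3
After op 3 (delete): buffer="vzyjeqz" (len 7), cursors c1@2 c2@7 c3@7, authorship .1....2
After op 4 (add_cursor(2)): buffer="vzyjeqz" (len 7), cursors c1@2 c4@2 c2@7 c3@7, authorship .1....2
After op 5 (insert('g')): buffer="vzggyjeqzgg" (len 11), cursors c1@4 c4@4 c2@11 c3@11, authorship .114....223
After op 6 (move_left): buffer="vzggyjeqzgg" (len 11), cursors c1@3 c4@3 c2@10 c3@10, authorship .114....223
After op 7 (delete): buffer="vgyjeqg" (len 7), cursors c1@1 c4@1 c2@6 c3@6, authorship .4....3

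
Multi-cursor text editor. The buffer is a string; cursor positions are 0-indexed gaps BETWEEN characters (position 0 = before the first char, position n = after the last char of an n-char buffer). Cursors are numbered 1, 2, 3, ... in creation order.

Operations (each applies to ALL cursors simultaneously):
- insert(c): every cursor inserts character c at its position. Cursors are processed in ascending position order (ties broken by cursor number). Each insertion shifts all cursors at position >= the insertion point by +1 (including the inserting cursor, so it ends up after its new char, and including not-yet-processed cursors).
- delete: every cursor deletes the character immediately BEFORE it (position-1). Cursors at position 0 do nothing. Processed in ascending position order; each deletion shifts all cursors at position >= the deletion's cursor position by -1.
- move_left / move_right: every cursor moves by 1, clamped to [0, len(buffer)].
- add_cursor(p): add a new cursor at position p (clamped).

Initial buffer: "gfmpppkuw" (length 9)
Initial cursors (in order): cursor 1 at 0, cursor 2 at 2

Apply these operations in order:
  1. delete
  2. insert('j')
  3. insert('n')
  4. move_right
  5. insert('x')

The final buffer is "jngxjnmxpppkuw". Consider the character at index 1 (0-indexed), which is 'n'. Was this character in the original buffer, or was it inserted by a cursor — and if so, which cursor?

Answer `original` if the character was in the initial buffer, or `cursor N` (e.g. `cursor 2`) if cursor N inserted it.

Answer: cursor 1

Derivation:
After op 1 (delete): buffer="gmpppkuw" (len 8), cursors c1@0 c2@1, authorship ........
After op 2 (insert('j')): buffer="jgjmpppkuw" (len 10), cursors c1@1 c2@3, authorship 1.2.......
After op 3 (insert('n')): buffer="jngjnmpppkuw" (len 12), cursors c1@2 c2@5, authorship 11.22.......
After op 4 (move_right): buffer="jngjnmpppkuw" (len 12), cursors c1@3 c2@6, authorship 11.22.......
After op 5 (insert('x')): buffer="jngxjnmxpppkuw" (len 14), cursors c1@4 c2@8, authorship 11.122.2......
Authorship (.=original, N=cursor N): 1 1 . 1 2 2 . 2 . . . . . .
Index 1: author = 1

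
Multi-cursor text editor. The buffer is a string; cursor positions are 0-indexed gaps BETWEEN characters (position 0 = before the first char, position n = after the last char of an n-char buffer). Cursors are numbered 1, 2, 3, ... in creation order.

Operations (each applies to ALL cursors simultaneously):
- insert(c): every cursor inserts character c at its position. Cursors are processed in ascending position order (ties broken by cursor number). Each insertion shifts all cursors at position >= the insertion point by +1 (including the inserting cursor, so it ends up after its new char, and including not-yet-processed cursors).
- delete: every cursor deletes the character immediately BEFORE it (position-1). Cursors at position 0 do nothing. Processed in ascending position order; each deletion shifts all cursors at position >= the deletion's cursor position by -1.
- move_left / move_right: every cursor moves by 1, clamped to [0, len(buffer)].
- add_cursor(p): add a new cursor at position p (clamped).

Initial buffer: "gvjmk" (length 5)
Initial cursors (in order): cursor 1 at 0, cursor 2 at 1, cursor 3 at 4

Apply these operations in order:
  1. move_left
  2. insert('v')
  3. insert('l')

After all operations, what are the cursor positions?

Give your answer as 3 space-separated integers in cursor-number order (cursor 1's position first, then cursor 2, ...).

Answer: 4 4 9

Derivation:
After op 1 (move_left): buffer="gvjmk" (len 5), cursors c1@0 c2@0 c3@3, authorship .....
After op 2 (insert('v')): buffer="vvgvjvmk" (len 8), cursors c1@2 c2@2 c3@6, authorship 12...3..
After op 3 (insert('l')): buffer="vvllgvjvlmk" (len 11), cursors c1@4 c2@4 c3@9, authorship 1212...33..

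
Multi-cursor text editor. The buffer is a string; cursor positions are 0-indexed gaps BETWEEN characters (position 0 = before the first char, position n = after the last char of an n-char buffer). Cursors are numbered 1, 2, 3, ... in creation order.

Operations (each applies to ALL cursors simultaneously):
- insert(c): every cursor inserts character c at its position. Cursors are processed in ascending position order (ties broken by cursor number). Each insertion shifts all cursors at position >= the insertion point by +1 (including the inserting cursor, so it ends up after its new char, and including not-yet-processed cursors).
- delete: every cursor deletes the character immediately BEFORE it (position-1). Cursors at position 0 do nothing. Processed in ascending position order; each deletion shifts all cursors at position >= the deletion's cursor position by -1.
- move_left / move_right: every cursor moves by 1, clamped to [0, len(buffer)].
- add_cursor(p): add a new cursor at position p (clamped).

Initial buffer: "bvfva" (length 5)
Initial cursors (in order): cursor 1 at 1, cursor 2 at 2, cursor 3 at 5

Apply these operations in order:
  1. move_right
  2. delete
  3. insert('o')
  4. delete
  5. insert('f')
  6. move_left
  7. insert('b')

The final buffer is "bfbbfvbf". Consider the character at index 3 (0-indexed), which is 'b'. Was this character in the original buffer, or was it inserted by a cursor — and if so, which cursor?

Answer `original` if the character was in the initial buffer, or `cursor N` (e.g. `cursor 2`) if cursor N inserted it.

Answer: cursor 2

Derivation:
After op 1 (move_right): buffer="bvfva" (len 5), cursors c1@2 c2@3 c3@5, authorship .....
After op 2 (delete): buffer="bv" (len 2), cursors c1@1 c2@1 c3@2, authorship ..
After op 3 (insert('o')): buffer="boovo" (len 5), cursors c1@3 c2@3 c3@5, authorship .12.3
After op 4 (delete): buffer="bv" (len 2), cursors c1@1 c2@1 c3@2, authorship ..
After op 5 (insert('f')): buffer="bffvf" (len 5), cursors c1@3 c2@3 c3@5, authorship .12.3
After op 6 (move_left): buffer="bffvf" (len 5), cursors c1@2 c2@2 c3@4, authorship .12.3
After op 7 (insert('b')): buffer="bfbbfvbf" (len 8), cursors c1@4 c2@4 c3@7, authorship .1122.33
Authorship (.=original, N=cursor N): . 1 1 2 2 . 3 3
Index 3: author = 2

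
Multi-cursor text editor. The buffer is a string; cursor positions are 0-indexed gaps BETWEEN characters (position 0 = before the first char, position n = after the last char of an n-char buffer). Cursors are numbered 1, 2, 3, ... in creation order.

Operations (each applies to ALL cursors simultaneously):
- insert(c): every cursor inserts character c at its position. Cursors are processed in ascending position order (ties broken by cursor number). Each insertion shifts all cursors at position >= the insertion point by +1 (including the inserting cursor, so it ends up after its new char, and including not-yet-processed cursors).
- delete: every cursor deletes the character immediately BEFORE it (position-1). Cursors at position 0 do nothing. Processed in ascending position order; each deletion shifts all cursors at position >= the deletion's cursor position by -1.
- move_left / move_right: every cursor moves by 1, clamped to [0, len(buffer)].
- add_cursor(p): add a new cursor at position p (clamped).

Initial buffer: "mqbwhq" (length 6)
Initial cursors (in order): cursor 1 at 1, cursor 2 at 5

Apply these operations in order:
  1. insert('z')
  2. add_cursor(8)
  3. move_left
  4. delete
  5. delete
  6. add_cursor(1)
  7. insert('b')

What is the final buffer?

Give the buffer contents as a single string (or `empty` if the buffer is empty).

Answer: bzbqbbq

Derivation:
After op 1 (insert('z')): buffer="mzqbwhzq" (len 8), cursors c1@2 c2@7, authorship .1....2.
After op 2 (add_cursor(8)): buffer="mzqbwhzq" (len 8), cursors c1@2 c2@7 c3@8, authorship .1....2.
After op 3 (move_left): buffer="mzqbwhzq" (len 8), cursors c1@1 c2@6 c3@7, authorship .1....2.
After op 4 (delete): buffer="zqbwq" (len 5), cursors c1@0 c2@4 c3@4, authorship 1....
After op 5 (delete): buffer="zqq" (len 3), cursors c1@0 c2@2 c3@2, authorship 1..
After op 6 (add_cursor(1)): buffer="zqq" (len 3), cursors c1@0 c4@1 c2@2 c3@2, authorship 1..
After op 7 (insert('b')): buffer="bzbqbbq" (len 7), cursors c1@1 c4@3 c2@6 c3@6, authorship 114.23.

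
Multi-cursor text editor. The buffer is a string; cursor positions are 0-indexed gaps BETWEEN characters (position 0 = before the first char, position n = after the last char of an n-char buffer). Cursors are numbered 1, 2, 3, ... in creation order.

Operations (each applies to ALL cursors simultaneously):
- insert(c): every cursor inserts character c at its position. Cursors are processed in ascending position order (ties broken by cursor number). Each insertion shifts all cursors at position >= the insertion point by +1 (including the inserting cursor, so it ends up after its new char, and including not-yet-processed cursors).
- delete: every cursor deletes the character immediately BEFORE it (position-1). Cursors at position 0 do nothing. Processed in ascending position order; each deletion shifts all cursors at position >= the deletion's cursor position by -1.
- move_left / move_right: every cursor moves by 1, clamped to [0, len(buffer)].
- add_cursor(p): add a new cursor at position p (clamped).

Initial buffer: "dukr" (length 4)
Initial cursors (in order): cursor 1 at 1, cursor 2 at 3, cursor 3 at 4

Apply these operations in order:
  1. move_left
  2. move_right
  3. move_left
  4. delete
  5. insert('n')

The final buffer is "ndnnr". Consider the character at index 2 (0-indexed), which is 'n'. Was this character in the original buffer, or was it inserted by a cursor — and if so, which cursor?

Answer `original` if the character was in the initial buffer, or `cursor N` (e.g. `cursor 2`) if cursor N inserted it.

Answer: cursor 2

Derivation:
After op 1 (move_left): buffer="dukr" (len 4), cursors c1@0 c2@2 c3@3, authorship ....
After op 2 (move_right): buffer="dukr" (len 4), cursors c1@1 c2@3 c3@4, authorship ....
After op 3 (move_left): buffer="dukr" (len 4), cursors c1@0 c2@2 c3@3, authorship ....
After op 4 (delete): buffer="dr" (len 2), cursors c1@0 c2@1 c3@1, authorship ..
After op 5 (insert('n')): buffer="ndnnr" (len 5), cursors c1@1 c2@4 c3@4, authorship 1.23.
Authorship (.=original, N=cursor N): 1 . 2 3 .
Index 2: author = 2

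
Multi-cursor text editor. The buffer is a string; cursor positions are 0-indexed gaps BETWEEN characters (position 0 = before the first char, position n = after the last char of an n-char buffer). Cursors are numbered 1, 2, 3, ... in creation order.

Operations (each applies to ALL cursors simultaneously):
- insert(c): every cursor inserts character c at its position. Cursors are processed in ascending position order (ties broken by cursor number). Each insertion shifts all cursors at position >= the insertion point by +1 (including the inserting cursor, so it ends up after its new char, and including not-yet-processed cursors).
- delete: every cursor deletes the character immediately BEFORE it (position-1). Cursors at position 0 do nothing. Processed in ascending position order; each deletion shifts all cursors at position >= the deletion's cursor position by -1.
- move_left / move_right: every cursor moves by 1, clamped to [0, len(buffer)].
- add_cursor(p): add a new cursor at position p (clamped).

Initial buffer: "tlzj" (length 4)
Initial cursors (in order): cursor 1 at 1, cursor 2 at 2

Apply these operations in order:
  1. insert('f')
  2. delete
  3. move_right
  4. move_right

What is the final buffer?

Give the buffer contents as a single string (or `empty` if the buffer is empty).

After op 1 (insert('f')): buffer="tflfzj" (len 6), cursors c1@2 c2@4, authorship .1.2..
After op 2 (delete): buffer="tlzj" (len 4), cursors c1@1 c2@2, authorship ....
After op 3 (move_right): buffer="tlzj" (len 4), cursors c1@2 c2@3, authorship ....
After op 4 (move_right): buffer="tlzj" (len 4), cursors c1@3 c2@4, authorship ....

Answer: tlzj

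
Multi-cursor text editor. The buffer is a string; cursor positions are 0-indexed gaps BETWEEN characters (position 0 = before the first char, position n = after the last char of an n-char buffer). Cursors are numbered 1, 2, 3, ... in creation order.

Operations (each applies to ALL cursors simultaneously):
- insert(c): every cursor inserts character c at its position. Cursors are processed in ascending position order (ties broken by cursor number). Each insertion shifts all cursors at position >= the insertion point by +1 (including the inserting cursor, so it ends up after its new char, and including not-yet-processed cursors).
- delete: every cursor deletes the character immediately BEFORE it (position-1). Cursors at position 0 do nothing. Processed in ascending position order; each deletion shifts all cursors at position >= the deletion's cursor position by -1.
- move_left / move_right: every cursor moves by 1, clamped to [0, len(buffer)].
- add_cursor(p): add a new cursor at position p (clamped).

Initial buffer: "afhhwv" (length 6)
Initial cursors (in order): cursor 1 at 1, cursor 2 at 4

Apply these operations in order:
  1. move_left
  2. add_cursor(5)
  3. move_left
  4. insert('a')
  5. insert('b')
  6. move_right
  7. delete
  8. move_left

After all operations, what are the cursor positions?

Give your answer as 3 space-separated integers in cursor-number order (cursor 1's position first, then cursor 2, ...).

Answer: 1 4 7

Derivation:
After op 1 (move_left): buffer="afhhwv" (len 6), cursors c1@0 c2@3, authorship ......
After op 2 (add_cursor(5)): buffer="afhhwv" (len 6), cursors c1@0 c2@3 c3@5, authorship ......
After op 3 (move_left): buffer="afhhwv" (len 6), cursors c1@0 c2@2 c3@4, authorship ......
After op 4 (insert('a')): buffer="aafahhawv" (len 9), cursors c1@1 c2@4 c3@7, authorship 1..2..3..
After op 5 (insert('b')): buffer="abafabhhabwv" (len 12), cursors c1@2 c2@6 c3@10, authorship 11..22..33..
After op 6 (move_right): buffer="abafabhhabwv" (len 12), cursors c1@3 c2@7 c3@11, authorship 11..22..33..
After op 7 (delete): buffer="abfabhabv" (len 9), cursors c1@2 c2@5 c3@8, authorship 11.22.33.
After op 8 (move_left): buffer="abfabhabv" (len 9), cursors c1@1 c2@4 c3@7, authorship 11.22.33.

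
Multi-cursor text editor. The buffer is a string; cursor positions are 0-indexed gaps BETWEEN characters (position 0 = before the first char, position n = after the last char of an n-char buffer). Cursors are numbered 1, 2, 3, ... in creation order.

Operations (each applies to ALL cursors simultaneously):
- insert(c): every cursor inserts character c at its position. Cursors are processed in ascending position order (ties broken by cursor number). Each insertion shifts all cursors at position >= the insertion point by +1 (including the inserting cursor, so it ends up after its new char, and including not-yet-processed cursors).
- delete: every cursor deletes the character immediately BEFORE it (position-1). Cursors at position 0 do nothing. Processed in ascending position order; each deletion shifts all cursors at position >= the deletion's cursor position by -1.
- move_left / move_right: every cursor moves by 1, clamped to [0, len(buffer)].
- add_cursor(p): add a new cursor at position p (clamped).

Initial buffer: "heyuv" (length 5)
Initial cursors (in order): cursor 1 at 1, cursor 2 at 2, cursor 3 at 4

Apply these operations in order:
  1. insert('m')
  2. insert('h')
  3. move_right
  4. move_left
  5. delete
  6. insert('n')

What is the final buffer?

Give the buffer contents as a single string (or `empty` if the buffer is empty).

Answer: hmnemnyumnv

Derivation:
After op 1 (insert('m')): buffer="hmemyumv" (len 8), cursors c1@2 c2@4 c3@7, authorship .1.2..3.
After op 2 (insert('h')): buffer="hmhemhyumhv" (len 11), cursors c1@3 c2@6 c3@10, authorship .11.22..33.
After op 3 (move_right): buffer="hmhemhyumhv" (len 11), cursors c1@4 c2@7 c3@11, authorship .11.22..33.
After op 4 (move_left): buffer="hmhemhyumhv" (len 11), cursors c1@3 c2@6 c3@10, authorship .11.22..33.
After op 5 (delete): buffer="hmemyumv" (len 8), cursors c1@2 c2@4 c3@7, authorship .1.2..3.
After op 6 (insert('n')): buffer="hmnemnyumnv" (len 11), cursors c1@3 c2@6 c3@10, authorship .11.22..33.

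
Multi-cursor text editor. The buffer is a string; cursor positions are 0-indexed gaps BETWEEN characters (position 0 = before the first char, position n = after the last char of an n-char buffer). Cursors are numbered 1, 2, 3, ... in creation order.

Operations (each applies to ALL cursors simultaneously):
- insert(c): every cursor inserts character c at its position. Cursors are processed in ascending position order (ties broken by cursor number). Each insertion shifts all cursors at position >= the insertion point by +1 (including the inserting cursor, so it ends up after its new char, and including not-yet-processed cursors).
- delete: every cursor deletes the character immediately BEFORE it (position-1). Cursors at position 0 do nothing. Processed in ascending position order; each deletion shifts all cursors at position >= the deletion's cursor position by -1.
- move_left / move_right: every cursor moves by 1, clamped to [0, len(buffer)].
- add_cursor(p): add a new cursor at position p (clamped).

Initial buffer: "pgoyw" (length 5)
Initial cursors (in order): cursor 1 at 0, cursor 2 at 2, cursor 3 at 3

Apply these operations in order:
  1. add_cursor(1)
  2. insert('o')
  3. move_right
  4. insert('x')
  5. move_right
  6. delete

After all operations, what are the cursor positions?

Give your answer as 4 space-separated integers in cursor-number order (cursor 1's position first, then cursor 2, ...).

After op 1 (add_cursor(1)): buffer="pgoyw" (len 5), cursors c1@0 c4@1 c2@2 c3@3, authorship .....
After op 2 (insert('o')): buffer="opogoooyw" (len 9), cursors c1@1 c4@3 c2@5 c3@7, authorship 1.4.2.3..
After op 3 (move_right): buffer="opogoooyw" (len 9), cursors c1@2 c4@4 c2@6 c3@8, authorship 1.4.2.3..
After op 4 (insert('x')): buffer="opxogxooxoyxw" (len 13), cursors c1@3 c4@6 c2@9 c3@12, authorship 1.14.42.23.3.
After op 5 (move_right): buffer="opxogxooxoyxw" (len 13), cursors c1@4 c4@7 c2@10 c3@13, authorship 1.14.42.23.3.
After op 6 (delete): buffer="opxgxoxyx" (len 9), cursors c1@3 c4@5 c2@7 c3@9, authorship 1.1.4.2.3

Answer: 3 7 9 5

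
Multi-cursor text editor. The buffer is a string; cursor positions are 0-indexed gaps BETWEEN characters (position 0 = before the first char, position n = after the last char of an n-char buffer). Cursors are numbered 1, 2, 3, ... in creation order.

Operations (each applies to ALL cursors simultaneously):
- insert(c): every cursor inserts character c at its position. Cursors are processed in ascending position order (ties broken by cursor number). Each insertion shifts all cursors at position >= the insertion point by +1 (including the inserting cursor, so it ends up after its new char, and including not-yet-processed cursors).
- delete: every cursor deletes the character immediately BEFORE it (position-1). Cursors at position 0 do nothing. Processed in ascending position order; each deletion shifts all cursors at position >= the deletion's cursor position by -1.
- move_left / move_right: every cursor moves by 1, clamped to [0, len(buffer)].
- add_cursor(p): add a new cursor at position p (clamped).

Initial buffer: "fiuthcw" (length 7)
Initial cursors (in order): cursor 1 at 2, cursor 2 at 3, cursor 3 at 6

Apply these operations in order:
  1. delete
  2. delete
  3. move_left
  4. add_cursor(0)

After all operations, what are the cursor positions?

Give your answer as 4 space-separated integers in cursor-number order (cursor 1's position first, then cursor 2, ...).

Answer: 0 0 0 0

Derivation:
After op 1 (delete): buffer="fthw" (len 4), cursors c1@1 c2@1 c3@3, authorship ....
After op 2 (delete): buffer="tw" (len 2), cursors c1@0 c2@0 c3@1, authorship ..
After op 3 (move_left): buffer="tw" (len 2), cursors c1@0 c2@0 c3@0, authorship ..
After op 4 (add_cursor(0)): buffer="tw" (len 2), cursors c1@0 c2@0 c3@0 c4@0, authorship ..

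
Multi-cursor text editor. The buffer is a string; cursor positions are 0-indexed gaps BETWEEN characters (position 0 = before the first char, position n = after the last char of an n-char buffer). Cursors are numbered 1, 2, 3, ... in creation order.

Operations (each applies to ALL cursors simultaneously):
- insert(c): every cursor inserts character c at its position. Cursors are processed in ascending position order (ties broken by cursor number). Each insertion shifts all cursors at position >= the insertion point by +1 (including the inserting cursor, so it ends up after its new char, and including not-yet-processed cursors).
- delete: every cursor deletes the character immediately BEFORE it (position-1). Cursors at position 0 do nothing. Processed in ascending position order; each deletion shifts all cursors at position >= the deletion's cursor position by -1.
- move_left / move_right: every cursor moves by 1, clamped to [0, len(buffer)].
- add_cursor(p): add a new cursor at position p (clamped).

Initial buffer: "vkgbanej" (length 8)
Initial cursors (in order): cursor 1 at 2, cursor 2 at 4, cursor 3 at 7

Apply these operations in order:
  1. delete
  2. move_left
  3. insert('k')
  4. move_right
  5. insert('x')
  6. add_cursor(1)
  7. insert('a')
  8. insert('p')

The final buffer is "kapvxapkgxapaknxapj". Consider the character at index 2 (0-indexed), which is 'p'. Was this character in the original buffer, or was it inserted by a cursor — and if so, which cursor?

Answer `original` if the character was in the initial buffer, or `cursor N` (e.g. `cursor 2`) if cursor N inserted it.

Answer: cursor 4

Derivation:
After op 1 (delete): buffer="vganj" (len 5), cursors c1@1 c2@2 c3@4, authorship .....
After op 2 (move_left): buffer="vganj" (len 5), cursors c1@0 c2@1 c3@3, authorship .....
After op 3 (insert('k')): buffer="kvkgaknj" (len 8), cursors c1@1 c2@3 c3@6, authorship 1.2..3..
After op 4 (move_right): buffer="kvkgaknj" (len 8), cursors c1@2 c2@4 c3@7, authorship 1.2..3..
After op 5 (insert('x')): buffer="kvxkgxaknxj" (len 11), cursors c1@3 c2@6 c3@10, authorship 1.12.2.3.3.
After op 6 (add_cursor(1)): buffer="kvxkgxaknxj" (len 11), cursors c4@1 c1@3 c2@6 c3@10, authorship 1.12.2.3.3.
After op 7 (insert('a')): buffer="kavxakgxaaknxaj" (len 15), cursors c4@2 c1@5 c2@9 c3@14, authorship 14.112.22.3.33.
After op 8 (insert('p')): buffer="kapvxapkgxapaknxapj" (len 19), cursors c4@3 c1@7 c2@12 c3@18, authorship 144.1112.222.3.333.
Authorship (.=original, N=cursor N): 1 4 4 . 1 1 1 2 . 2 2 2 . 3 . 3 3 3 .
Index 2: author = 4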